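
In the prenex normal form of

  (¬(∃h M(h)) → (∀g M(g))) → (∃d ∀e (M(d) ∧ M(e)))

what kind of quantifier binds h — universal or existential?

Rewrite implications/biconditionals: A → B as ¬A ∨ B.
  ¬(¬¬(∃h M(h)) ∨ (∀g M(g))) ∨ (∃d ∀e (M(d) ∧ M(e)))
Push ¬ through the quantifiers and connectives to reach negation normal form:
  (∀h ¬M(h)) ∧ (∃g ¬M(g)) ∨ (∃d ∀e (M(d) ∧ M(e)))
Pull the quantifiers to the front (each side's bound variable is not free in the other side):
  ∀h ∃g ∃d ∀e (¬M(h) ∧ ¬M(g) ∨ M(d) ∧ M(e))
The quantifier ∃h sits under an odd number of negations (counting the antecedent side of each →), so it flips to ∀h.

universal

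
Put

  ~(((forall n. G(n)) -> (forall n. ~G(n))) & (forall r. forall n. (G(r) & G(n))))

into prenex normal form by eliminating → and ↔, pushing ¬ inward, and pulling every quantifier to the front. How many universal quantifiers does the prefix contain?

1

Eliminate → and ↔ using ¬ and ∨.
  ~((~(forall n. G(n)) | (forall n. ~G(n))) & (forall r. forall n. (G(r) & G(n))))
Drive negations inward (¬∀x A ≡ ∃x ¬A, ¬∃x A ≡ ∀x ¬A, De Morgan for ∧/∨):
  (forall n. G(n)) & (exists n. G(n)) | (exists r. exists n. (~G(r) | ~G(n)))
Standardize variables apart so no two quantifiers bind the same name: n↦t, n↦x.
  (forall n. G(n)) & (exists t. G(t)) | (exists r. exists x. (~G(r) | ~G(x)))
Extract every quantifier outward, since the variables are now distinct and don't occur free across branches:
  forall n. exists t. exists r. exists x. (G(n) & G(t) | ~G(r) | ~G(x))
The prefix is forall n exists t exists r exists x: 1 universal, 3 existential.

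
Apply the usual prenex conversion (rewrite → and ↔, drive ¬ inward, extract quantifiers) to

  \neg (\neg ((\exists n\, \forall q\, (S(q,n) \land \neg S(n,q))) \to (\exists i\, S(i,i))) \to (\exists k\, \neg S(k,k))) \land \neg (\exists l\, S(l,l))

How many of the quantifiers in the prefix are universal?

4

Eliminate → and ↔ using ¬ and ∨.
  \neg (\neg \neg (\neg (\exists n\, \forall q\, (S(q,n) \land \neg S(n,q))) \lor (\exists i\, S(i,i))) \lor (\exists k\, \neg S(k,k))) \land \neg (\exists l\, S(l,l))
Push ¬ through the quantifiers and connectives to reach negation normal form:
  (\exists n\, \forall q\, (S(q,n) \land \neg S(n,q))) \land (\forall i\, \neg S(i,i)) \land (\forall k\, S(k,k)) \land (\forall l\, \neg S(l,l))
Extract every quantifier outward, since the variables are now distinct and don't occur free across branches:
  \exists n\, \forall q\, \forall i\, \forall k\, \forall l\, (S(q,n) \land \neg S(n,q) \land \neg S(i,i) \land S(k,k) \land \neg S(l,l))
The prefix is \exists n \forall q \forall i \forall k \forall l: 4 universal, 1 existential.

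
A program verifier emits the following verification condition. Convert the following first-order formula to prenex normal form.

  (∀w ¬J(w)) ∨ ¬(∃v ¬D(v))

∀w ∀v (¬J(w) ∨ D(v))

Push ¬ through the quantifiers and connectives to reach negation normal form:
  (∀w ¬J(w)) ∨ (∀v D(v))
Finally move all quantifiers to the prefix:
  ∀w ∀v (¬J(w) ∨ D(v))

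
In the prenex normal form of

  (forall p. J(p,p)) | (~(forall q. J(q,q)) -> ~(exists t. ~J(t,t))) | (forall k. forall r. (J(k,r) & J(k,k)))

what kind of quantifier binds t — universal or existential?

Eliminate → and ↔ using ¬ and ∨.
  (forall p. J(p,p)) | ~~(forall q. J(q,q)) | ~(exists t. ~J(t,t)) | (forall k. forall r. (J(k,r) & J(k,k)))
Drive negations inward (¬∀x A ≡ ∃x ¬A, ¬∃x A ≡ ∀x ¬A, De Morgan for ∧/∨):
  (forall p. J(p,p)) | (forall q. J(q,q)) | (forall t. J(t,t)) | (forall k. forall r. (J(k,r) & J(k,k)))
All bound variables are already distinct, so no renaming is needed.
Pull the quantifiers to the front (each side's bound variable is not free in the other side):
  forall p. forall q. forall t. forall k. forall r. (J(p,p) | J(q,q) | J(t,t) | J(k,r) & J(k,k))
The quantifier exists t sits under an odd number of negations (counting the antecedent side of each →), so it flips to forall t.

universal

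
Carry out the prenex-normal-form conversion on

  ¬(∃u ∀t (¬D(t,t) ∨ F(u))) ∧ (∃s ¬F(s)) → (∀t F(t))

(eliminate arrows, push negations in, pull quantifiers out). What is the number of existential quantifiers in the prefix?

First replace A → B with ¬A ∨ B.
  ¬(¬(∃u ∀t (¬D(t,t) ∨ F(u))) ∧ (∃s ¬F(s))) ∨ (∀t F(t))
Drive negations inward (¬∀x A ≡ ∃x ¬A, ¬∃x A ≡ ∀x ¬A, De Morgan for ∧/∨):
  (∃u ∀t (¬D(t,t) ∨ F(u))) ∨ (∀s F(s)) ∨ (∀t F(t))
Standardize variables apart so no two quantifiers bind the same name: t↦q.
  (∃u ∀t (¬D(t,t) ∨ F(u))) ∨ (∀s F(s)) ∨ (∀q F(q))
Extract every quantifier outward, since the variables are now distinct and don't occur free across branches:
  ∃u ∀t ∀s ∀q (¬D(t,t) ∨ F(u) ∨ F(s) ∨ F(q))
The prefix is ∃u ∀t ∀s ∀q: 3 universal, 1 existential.

1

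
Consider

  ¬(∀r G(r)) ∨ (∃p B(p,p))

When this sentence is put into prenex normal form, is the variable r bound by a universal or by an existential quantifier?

existential

Push ¬ through the quantifiers and connectives to reach negation normal form:
  (∃r ¬G(r)) ∨ (∃p B(p,p))
Finally move all quantifiers to the prefix:
  ∃r ∃p (¬G(r) ∨ B(p,p))
The quantifier ∀r sits under an odd number of negations, so it flips to ∃r.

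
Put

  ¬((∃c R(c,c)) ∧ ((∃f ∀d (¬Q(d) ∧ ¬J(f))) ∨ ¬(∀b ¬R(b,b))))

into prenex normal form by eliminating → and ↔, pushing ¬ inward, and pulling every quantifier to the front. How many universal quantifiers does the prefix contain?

Drive negations inward (¬∀x A ≡ ∃x ¬A, ¬∃x A ≡ ∀x ¬A, De Morgan for ∧/∨):
  (∀c ¬R(c,c)) ∨ (∀f ∃d (Q(d) ∨ J(f))) ∧ (∀b ¬R(b,b))
All bound variables are already distinct, so no renaming is needed.
Finally move all quantifiers to the prefix:
  ∀c ∀f ∃d ∀b (¬R(c,c) ∨ (Q(d) ∨ J(f)) ∧ ¬R(b,b))
The prefix is ∀c ∀f ∃d ∀b: 3 universal, 1 existential.

3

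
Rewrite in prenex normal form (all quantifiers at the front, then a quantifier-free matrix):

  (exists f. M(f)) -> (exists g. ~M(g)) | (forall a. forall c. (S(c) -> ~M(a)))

Rewrite implications/biconditionals: A → B as ¬A ∨ B.
  ~(exists f. M(f)) | (exists g. ~M(g)) | (forall a. forall c. (~S(c) | ~M(a)))
Drive negations inward (¬∀x A ≡ ∃x ¬A, ¬∃x A ≡ ∀x ¬A, De Morgan for ∧/∨):
  (forall f. ~M(f)) | (exists g. ~M(g)) | (forall a. forall c. (~S(c) | ~M(a)))
All bound variables are already distinct, so no renaming is needed.
Finally move all quantifiers to the prefix:
  forall f. exists g. forall a. forall c. (~M(f) | ~M(g) | ~S(c) | ~M(a))

forall f. exists g. forall a. forall c. (~M(f) | ~M(g) | ~S(c) | ~M(a))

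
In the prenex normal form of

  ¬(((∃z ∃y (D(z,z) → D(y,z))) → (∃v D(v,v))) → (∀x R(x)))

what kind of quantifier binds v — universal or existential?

existential

Eliminate → and ↔ using ¬ and ∨.
  ¬(¬(¬(∃z ∃y (¬D(z,z) ∨ D(y,z))) ∨ (∃v D(v,v))) ∨ (∀x R(x)))
Push ¬ through the quantifiers and connectives to reach negation normal form:
  ((∀z ∀y (D(z,z) ∧ ¬D(y,z))) ∨ (∃v D(v,v))) ∧ (∃x ¬R(x))
All bound variables are already distinct, so no renaming is needed.
Extract every quantifier outward, since the variables are now distinct and don't occur free across branches:
  ∀z ∀y ∃v ∃x ((D(z,z) ∧ ¬D(y,z) ∨ D(v,v)) ∧ ¬R(x))
The quantifier ∃v sits under an even number of negations (counting the antecedent side of each →), so it remains existential.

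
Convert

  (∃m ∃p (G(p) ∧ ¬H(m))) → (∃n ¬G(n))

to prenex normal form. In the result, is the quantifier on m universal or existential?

Eliminate → and ↔ using ¬ and ∨.
  ¬(∃m ∃p (G(p) ∧ ¬H(m))) ∨ (∃n ¬G(n))
Push ¬ through the quantifiers and connectives to reach negation normal form:
  (∀m ∀p (¬G(p) ∨ H(m))) ∨ (∃n ¬G(n))
Pull the quantifiers to the front (each side's bound variable is not free in the other side):
  ∀m ∀p ∃n (¬G(p) ∨ H(m) ∨ ¬G(n))
The quantifier ∃m sits under an odd number of negations (counting the antecedent side of each →), so it flips to ∀m.

universal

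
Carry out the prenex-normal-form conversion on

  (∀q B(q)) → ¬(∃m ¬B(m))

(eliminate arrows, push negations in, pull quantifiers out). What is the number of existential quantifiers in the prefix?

Eliminate → and ↔ using ¬ and ∨.
  ¬(∀q B(q)) ∨ ¬(∃m ¬B(m))
Move each ¬ inward, flipping quantifiers it crosses:
  (∃q ¬B(q)) ∨ (∀m B(m))
All bound variables are already distinct, so no renaming is needed.
Pull the quantifiers to the front (each side's bound variable is not free in the other side):
  ∃q ∀m (¬B(q) ∨ B(m))
The prefix is ∃q ∀m: 1 universal, 1 existential.

1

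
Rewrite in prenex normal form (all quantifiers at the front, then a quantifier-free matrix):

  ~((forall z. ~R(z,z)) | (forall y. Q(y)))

Drive negations inward (¬∀x A ≡ ∃x ¬A, ¬∃x A ≡ ∀x ¬A, De Morgan for ∧/∨):
  (exists z. R(z,z)) & (exists y. ~Q(y))
All bound variables are already distinct, so no renaming is needed.
Extract every quantifier outward, since the variables are now distinct and don't occur free across branches:
  exists z. exists y. (R(z,z) & ~Q(y))

exists z. exists y. (R(z,z) & ~Q(y))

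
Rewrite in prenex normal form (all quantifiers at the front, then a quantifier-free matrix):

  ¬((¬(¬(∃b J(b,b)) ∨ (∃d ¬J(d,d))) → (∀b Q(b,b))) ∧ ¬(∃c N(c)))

∃b ∀d ∃z ∃c (J(b,b) ∧ J(d,d) ∧ ¬Q(z,z) ∨ N(c))

Rewrite implications/biconditionals: A → B as ¬A ∨ B.
  ¬((¬¬(¬(∃b J(b,b)) ∨ (∃d ¬J(d,d))) ∨ (∀b Q(b,b))) ∧ ¬(∃c N(c)))
Move each ¬ inward, flipping quantifiers it crosses:
  (∃b J(b,b)) ∧ (∀d J(d,d)) ∧ (∃b ¬Q(b,b)) ∨ (∃c N(c))
Rename bound variables to avoid capture: b↦z.
  (∃b J(b,b)) ∧ (∀d J(d,d)) ∧ (∃z ¬Q(z,z)) ∨ (∃c N(c))
Pull the quantifiers to the front (each side's bound variable is not free in the other side):
  ∃b ∀d ∃z ∃c (J(b,b) ∧ J(d,d) ∧ ¬Q(z,z) ∨ N(c))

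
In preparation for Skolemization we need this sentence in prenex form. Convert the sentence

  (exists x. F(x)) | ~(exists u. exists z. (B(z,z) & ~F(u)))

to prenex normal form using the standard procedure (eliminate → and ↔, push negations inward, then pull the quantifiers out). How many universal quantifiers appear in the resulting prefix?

2

Push ¬ through the quantifiers and connectives to reach negation normal form:
  (exists x. F(x)) | (forall u. forall z. (~B(z,z) | F(u)))
Extract every quantifier outward, since the variables are now distinct and don't occur free across branches:
  exists x. forall u. forall z. (F(x) | ~B(z,z) | F(u))
The prefix is exists x forall u forall z: 2 universal, 1 existential.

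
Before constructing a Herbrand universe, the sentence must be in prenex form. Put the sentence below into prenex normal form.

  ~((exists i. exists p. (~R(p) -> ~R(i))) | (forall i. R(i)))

forall i. forall p. exists c. (~R(p) & R(i) & ~R(c))

Eliminate → and ↔ using ¬ and ∨.
  ~((exists i. exists p. (~~R(p) | ~R(i))) | (forall i. R(i)))
Drive negations inward (¬∀x A ≡ ∃x ¬A, ¬∃x A ≡ ∀x ¬A, De Morgan for ∧/∨):
  (forall i. forall p. (~R(p) & R(i))) & (exists i. ~R(i))
Rename bound variables to avoid capture: i↦c.
  (forall i. forall p. (~R(p) & R(i))) & (exists c. ~R(c))
Finally move all quantifiers to the prefix:
  forall i. forall p. exists c. (~R(p) & R(i) & ~R(c))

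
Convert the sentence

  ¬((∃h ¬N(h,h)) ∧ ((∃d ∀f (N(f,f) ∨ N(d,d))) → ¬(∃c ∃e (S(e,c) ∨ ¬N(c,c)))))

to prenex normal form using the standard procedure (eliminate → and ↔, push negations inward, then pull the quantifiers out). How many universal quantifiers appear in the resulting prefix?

First replace A → B with ¬A ∨ B.
  ¬((∃h ¬N(h,h)) ∧ (¬(∃d ∀f (N(f,f) ∨ N(d,d))) ∨ ¬(∃c ∃e (S(e,c) ∨ ¬N(c,c)))))
Move each ¬ inward, flipping quantifiers it crosses:
  (∀h N(h,h)) ∨ (∃d ∀f (N(f,f) ∨ N(d,d))) ∧ (∃c ∃e (S(e,c) ∨ ¬N(c,c)))
All bound variables are already distinct, so no renaming is needed.
Finally move all quantifiers to the prefix:
  ∀h ∃d ∀f ∃c ∃e (N(h,h) ∨ (N(f,f) ∨ N(d,d)) ∧ (S(e,c) ∨ ¬N(c,c)))
The prefix is ∀h ∃d ∀f ∃c ∃e: 2 universal, 3 existential.

2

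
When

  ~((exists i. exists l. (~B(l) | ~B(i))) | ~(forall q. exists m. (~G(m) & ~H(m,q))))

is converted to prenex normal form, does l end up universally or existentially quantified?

Drive negations inward (¬∀x A ≡ ∃x ¬A, ¬∃x A ≡ ∀x ¬A, De Morgan for ∧/∨):
  (forall i. forall l. (B(l) & B(i))) & (forall q. exists m. (~G(m) & ~H(m,q)))
Extract every quantifier outward, since the variables are now distinct and don't occur free across branches:
  forall i. forall l. forall q. exists m. (B(l) & B(i) & ~G(m) & ~H(m,q))
The quantifier exists l sits under an odd number of negations, so it flips to forall l.

universal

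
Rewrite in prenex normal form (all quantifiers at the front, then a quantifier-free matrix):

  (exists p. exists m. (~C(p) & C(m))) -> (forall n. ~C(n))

Rewrite implications/biconditionals: A → B as ¬A ∨ B.
  ~(exists p. exists m. (~C(p) & C(m))) | (forall n. ~C(n))
Push ¬ through the quantifiers and connectives to reach negation normal form:
  (forall p. forall m. (C(p) | ~C(m))) | (forall n. ~C(n))
Extract every quantifier outward, since the variables are now distinct and don't occur free across branches:
  forall p. forall m. forall n. (C(p) | ~C(m) | ~C(n))

forall p. forall m. forall n. (C(p) | ~C(m) | ~C(n))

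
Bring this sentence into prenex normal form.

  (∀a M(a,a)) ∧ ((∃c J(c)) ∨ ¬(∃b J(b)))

Push ¬ through the quantifiers and connectives to reach negation normal form:
  (∀a M(a,a)) ∧ ((∃c J(c)) ∨ (∀b ¬J(b)))
All bound variables are already distinct, so no renaming is needed.
Finally move all quantifiers to the prefix:
  ∀a ∃c ∀b (M(a,a) ∧ (J(c) ∨ ¬J(b)))

∀a ∃c ∀b (M(a,a) ∧ (J(c) ∨ ¬J(b)))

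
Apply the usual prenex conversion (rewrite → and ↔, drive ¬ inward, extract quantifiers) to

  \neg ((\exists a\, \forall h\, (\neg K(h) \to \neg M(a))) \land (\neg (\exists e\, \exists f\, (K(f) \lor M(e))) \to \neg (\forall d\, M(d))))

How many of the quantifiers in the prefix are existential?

Rewrite implications/biconditionals: A → B as ¬A ∨ B.
  \neg ((\exists a\, \forall h\, (\neg \neg K(h) \lor \neg M(a))) \land (\neg \neg (\exists e\, \exists f\, (K(f) \lor M(e))) \lor \neg (\forall d\, M(d))))
Drive negations inward (¬∀x A ≡ ∃x ¬A, ¬∃x A ≡ ∀x ¬A, De Morgan for ∧/∨):
  (\forall a\, \exists h\, (\neg K(h) \land M(a))) \lor (\forall e\, \forall f\, (\neg K(f) \land \neg M(e))) \land (\forall d\, M(d))
Extract every quantifier outward, since the variables are now distinct and don't occur free across branches:
  \forall a\, \exists h\, \forall e\, \forall f\, \forall d\, (\neg K(h) \land M(a) \lor \neg K(f) \land \neg M(e) \land M(d))
The prefix is \forall a \exists h \forall e \forall f \forall d: 4 universal, 1 existential.

1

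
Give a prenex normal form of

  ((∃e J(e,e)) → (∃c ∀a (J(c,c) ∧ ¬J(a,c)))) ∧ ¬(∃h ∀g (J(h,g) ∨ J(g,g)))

∀e ∃c ∀a ∀h ∃g ((¬J(e,e) ∨ J(c,c) ∧ ¬J(a,c)) ∧ ¬J(h,g) ∧ ¬J(g,g))

Eliminate → and ↔ using ¬ and ∨.
  (¬(∃e J(e,e)) ∨ (∃c ∀a (J(c,c) ∧ ¬J(a,c)))) ∧ ¬(∃h ∀g (J(h,g) ∨ J(g,g)))
Drive negations inward (¬∀x A ≡ ∃x ¬A, ¬∃x A ≡ ∀x ¬A, De Morgan for ∧/∨):
  ((∀e ¬J(e,e)) ∨ (∃c ∀a (J(c,c) ∧ ¬J(a,c)))) ∧ (∀h ∃g (¬J(h,g) ∧ ¬J(g,g)))
Pull the quantifiers to the front (each side's bound variable is not free in the other side):
  ∀e ∃c ∀a ∀h ∃g ((¬J(e,e) ∨ J(c,c) ∧ ¬J(a,c)) ∧ ¬J(h,g) ∧ ¬J(g,g))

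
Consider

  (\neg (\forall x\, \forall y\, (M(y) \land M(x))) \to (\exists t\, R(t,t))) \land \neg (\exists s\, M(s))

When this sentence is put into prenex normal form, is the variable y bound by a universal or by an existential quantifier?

universal

First replace A → B with ¬A ∨ B.
  (\neg \neg (\forall x\, \forall y\, (M(y) \land M(x))) \lor (\exists t\, R(t,t))) \land \neg (\exists s\, M(s))
Push ¬ through the quantifiers and connectives to reach negation normal form:
  ((\forall x\, \forall y\, (M(y) \land M(x))) \lor (\exists t\, R(t,t))) \land (\forall s\, \neg M(s))
All bound variables are already distinct, so no renaming is needed.
Finally move all quantifiers to the prefix:
  \forall x\, \forall y\, \exists t\, \forall s\, ((M(y) \land M(x) \lor R(t,t)) \land \neg M(s))
The quantifier \forall y sits under an even number of negations (counting the antecedent side of each →), so it remains universal.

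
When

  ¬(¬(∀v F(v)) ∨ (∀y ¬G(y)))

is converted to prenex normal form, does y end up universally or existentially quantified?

Move each ¬ inward, flipping quantifiers it crosses:
  (∀v F(v)) ∧ (∃y G(y))
All bound variables are already distinct, so no renaming is needed.
Pull the quantifiers to the front (each side's bound variable is not free in the other side):
  ∀v ∃y (F(v) ∧ G(y))
The quantifier ∀y sits under an odd number of negations, so it flips to ∃y.

existential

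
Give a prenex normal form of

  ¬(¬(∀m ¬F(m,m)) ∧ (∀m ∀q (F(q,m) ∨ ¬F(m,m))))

∀m ∃p ∃q (¬F(m,m) ∨ ¬F(q,p) ∧ F(p,p))

Move each ¬ inward, flipping quantifiers it crosses:
  (∀m ¬F(m,m)) ∨ (∃m ∃q (¬F(q,m) ∧ F(m,m)))
Standardize variables apart so no two quantifiers bind the same name: m↦p.
  (∀m ¬F(m,m)) ∨ (∃p ∃q (¬F(q,p) ∧ F(p,p)))
Finally move all quantifiers to the prefix:
  ∀m ∃p ∃q (¬F(m,m) ∨ ¬F(q,p) ∧ F(p,p))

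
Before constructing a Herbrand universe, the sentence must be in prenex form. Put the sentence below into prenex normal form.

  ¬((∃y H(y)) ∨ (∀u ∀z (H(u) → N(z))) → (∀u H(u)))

∃y ∀u ∀z ∃t ((H(y) ∨ ¬H(u) ∨ N(z)) ∧ ¬H(t))

First replace A → B with ¬A ∨ B.
  ¬(¬((∃y H(y)) ∨ (∀u ∀z (¬H(u) ∨ N(z)))) ∨ (∀u H(u)))
Move each ¬ inward, flipping quantifiers it crosses:
  ((∃y H(y)) ∨ (∀u ∀z (¬H(u) ∨ N(z)))) ∧ (∃u ¬H(u))
Standardize variables apart so no two quantifiers bind the same name: u↦t.
  ((∃y H(y)) ∨ (∀u ∀z (¬H(u) ∨ N(z)))) ∧ (∃t ¬H(t))
Pull the quantifiers to the front (each side's bound variable is not free in the other side):
  ∃y ∀u ∀z ∃t ((H(y) ∨ ¬H(u) ∨ N(z)) ∧ ¬H(t))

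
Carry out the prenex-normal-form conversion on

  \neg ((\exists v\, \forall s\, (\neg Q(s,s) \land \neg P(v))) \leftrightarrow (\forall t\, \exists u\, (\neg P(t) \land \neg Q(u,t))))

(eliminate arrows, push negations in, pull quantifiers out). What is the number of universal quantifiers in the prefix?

4

Rewrite implications/biconditionals: A → B as ¬A ∨ B; A ↔ B as (¬A ∨ B) ∧ (¬B ∨ A).
  \neg ((\neg (\exists v\, \forall s\, (\neg Q(s,s) \land \neg P(v))) \lor (\forall t\, \exists u\, (\neg P(t) \land \neg Q(u,t)))) \land (\neg (\forall t\, \exists u\, (\neg P(t) \land \neg Q(u,t))) \lor (\exists v\, \forall s\, (\neg Q(s,s) \land \neg P(v)))))
Push ¬ through the quantifiers and connectives to reach negation normal form:
  (\exists v\, \forall s\, (\neg Q(s,s) \land \neg P(v))) \land (\exists t\, \forall u\, (P(t) \lor Q(u,t))) \lor (\forall t\, \exists u\, (\neg P(t) \land \neg Q(u,t))) \land (\forall v\, \exists s\, (Q(s,s) \lor P(v)))
Give each quantifier a distinct variable: t↦v1, u↦y, v↦b, s↦c.
  (\exists v\, \forall s\, (\neg Q(s,s) \land \neg P(v))) \land (\exists t\, \forall u\, (P(t) \lor Q(u,t))) \lor (\forall v1\, \exists y\, (\neg P(v1) \land \neg Q(y,v1))) \land (\forall b\, \exists c\, (Q(c,c) \lor P(b)))
Extract every quantifier outward, since the variables are now distinct and don't occur free across branches:
  \exists v\, \forall s\, \exists t\, \forall u\, \forall v1\, \exists y\, \forall b\, \exists c\, (\neg Q(s,s) \land \neg P(v) \land (P(t) \lor Q(u,t)) \lor \neg P(v1) \land \neg Q(y,v1) \land (Q(c,c) \lor P(b)))
The prefix is \exists v \forall s \exists t \forall u \forall v1 \exists y \forall b \exists c: 4 universal, 4 existential.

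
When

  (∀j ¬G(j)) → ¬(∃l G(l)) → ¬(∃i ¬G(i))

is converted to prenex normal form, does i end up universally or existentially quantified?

universal

Eliminate → and ↔ using ¬ and ∨.
  ¬(∀j ¬G(j)) ∨ ¬¬(∃l G(l)) ∨ ¬(∃i ¬G(i))
Push ¬ through the quantifiers and connectives to reach negation normal form:
  (∃j G(j)) ∨ (∃l G(l)) ∨ (∀i G(i))
All bound variables are already distinct, so no renaming is needed.
Extract every quantifier outward, since the variables are now distinct and don't occur free across branches:
  ∃j ∃l ∀i (G(j) ∨ G(l) ∨ G(i))
The quantifier ∃i sits under an odd number of negations (counting the antecedent side of each →), so it flips to ∀i.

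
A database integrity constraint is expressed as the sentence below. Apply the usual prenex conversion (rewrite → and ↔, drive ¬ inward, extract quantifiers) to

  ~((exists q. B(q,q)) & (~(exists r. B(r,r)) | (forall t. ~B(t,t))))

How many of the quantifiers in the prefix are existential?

Drive negations inward (¬∀x A ≡ ∃x ¬A, ¬∃x A ≡ ∀x ¬A, De Morgan for ∧/∨):
  (forall q. ~B(q,q)) | (exists r. B(r,r)) & (exists t. B(t,t))
All bound variables are already distinct, so no renaming is needed.
Extract every quantifier outward, since the variables are now distinct and don't occur free across branches:
  forall q. exists r. exists t. (~B(q,q) | B(r,r) & B(t,t))
The prefix is forall q exists r exists t: 1 universal, 2 existential.

2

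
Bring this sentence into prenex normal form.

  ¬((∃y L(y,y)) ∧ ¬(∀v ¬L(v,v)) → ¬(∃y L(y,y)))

∃y ∃v ∃w1 (L(y,y) ∧ L(v,v) ∧ L(w1,w1))

First replace A → B with ¬A ∨ B.
  ¬(¬((∃y L(y,y)) ∧ ¬(∀v ¬L(v,v))) ∨ ¬(∃y L(y,y)))
Move each ¬ inward, flipping quantifiers it crosses:
  (∃y L(y,y)) ∧ (∃v L(v,v)) ∧ (∃y L(y,y))
Standardize variables apart so no two quantifiers bind the same name: y↦w1.
  (∃y L(y,y)) ∧ (∃v L(v,v)) ∧ (∃w1 L(w1,w1))
Extract every quantifier outward, since the variables are now distinct and don't occur free across branches:
  ∃y ∃v ∃w1 (L(y,y) ∧ L(v,v) ∧ L(w1,w1))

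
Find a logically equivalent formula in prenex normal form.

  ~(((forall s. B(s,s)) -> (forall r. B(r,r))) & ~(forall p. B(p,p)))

forall s. exists r. forall p. (B(s,s) & ~B(r,r) | B(p,p))

Eliminate → and ↔ using ¬ and ∨.
  ~((~(forall s. B(s,s)) | (forall r. B(r,r))) & ~(forall p. B(p,p)))
Push ¬ through the quantifiers and connectives to reach negation normal form:
  (forall s. B(s,s)) & (exists r. ~B(r,r)) | (forall p. B(p,p))
All bound variables are already distinct, so no renaming is needed.
Pull the quantifiers to the front (each side's bound variable is not free in the other side):
  forall s. exists r. forall p. (B(s,s) & ~B(r,r) | B(p,p))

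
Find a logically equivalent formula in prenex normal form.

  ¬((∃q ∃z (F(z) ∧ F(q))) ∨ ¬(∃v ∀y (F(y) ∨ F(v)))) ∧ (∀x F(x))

∀q ∀z ∃v ∀y ∀x ((¬F(z) ∨ ¬F(q)) ∧ (F(y) ∨ F(v)) ∧ F(x))

Drive negations inward (¬∀x A ≡ ∃x ¬A, ¬∃x A ≡ ∀x ¬A, De Morgan for ∧/∨):
  (∀q ∀z (¬F(z) ∨ ¬F(q))) ∧ (∃v ∀y (F(y) ∨ F(v))) ∧ (∀x F(x))
Extract every quantifier outward, since the variables are now distinct and don't occur free across branches:
  ∀q ∀z ∃v ∀y ∀x ((¬F(z) ∨ ¬F(q)) ∧ (F(y) ∨ F(v)) ∧ F(x))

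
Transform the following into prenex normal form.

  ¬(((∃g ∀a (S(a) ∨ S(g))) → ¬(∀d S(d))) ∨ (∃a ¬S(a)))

∃g ∀a ∀d ∀z ((S(a) ∨ S(g)) ∧ S(d) ∧ S(z))

Eliminate → and ↔ using ¬ and ∨.
  ¬(¬(∃g ∀a (S(a) ∨ S(g))) ∨ ¬(∀d S(d)) ∨ (∃a ¬S(a)))
Drive negations inward (¬∀x A ≡ ∃x ¬A, ¬∃x A ≡ ∀x ¬A, De Morgan for ∧/∨):
  (∃g ∀a (S(a) ∨ S(g))) ∧ (∀d S(d)) ∧ (∀a S(a))
Standardize variables apart so no two quantifiers bind the same name: a↦z.
  (∃g ∀a (S(a) ∨ S(g))) ∧ (∀d S(d)) ∧ (∀z S(z))
Pull the quantifiers to the front (each side's bound variable is not free in the other side):
  ∃g ∀a ∀d ∀z ((S(a) ∨ S(g)) ∧ S(d) ∧ S(z))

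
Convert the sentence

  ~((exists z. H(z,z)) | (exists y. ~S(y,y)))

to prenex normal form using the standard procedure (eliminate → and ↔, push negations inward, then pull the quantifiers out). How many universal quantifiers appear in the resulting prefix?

Push ¬ through the quantifiers and connectives to reach negation normal form:
  (forall z. ~H(z,z)) & (forall y. S(y,y))
All bound variables are already distinct, so no renaming is needed.
Extract every quantifier outward, since the variables are now distinct and don't occur free across branches:
  forall z. forall y. (~H(z,z) & S(y,y))
The prefix is forall z forall y: 2 universal, 0 existential.

2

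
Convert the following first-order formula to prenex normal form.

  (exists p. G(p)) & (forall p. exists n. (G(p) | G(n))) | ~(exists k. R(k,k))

Drive negations inward (¬∀x A ≡ ∃x ¬A, ¬∃x A ≡ ∀x ¬A, De Morgan for ∧/∨):
  (exists p. G(p)) & (forall p. exists n. (G(p) | G(n))) | (forall k. ~R(k,k))
Standardize variables apart so no two quantifiers bind the same name: p↦x.
  (exists p. G(p)) & (forall x. exists n. (G(x) | G(n))) | (forall k. ~R(k,k))
Pull the quantifiers to the front (each side's bound variable is not free in the other side):
  exists p. forall x. exists n. forall k. (G(p) & (G(x) | G(n)) | ~R(k,k))

exists p. forall x. exists n. forall k. (G(p) & (G(x) | G(n)) | ~R(k,k))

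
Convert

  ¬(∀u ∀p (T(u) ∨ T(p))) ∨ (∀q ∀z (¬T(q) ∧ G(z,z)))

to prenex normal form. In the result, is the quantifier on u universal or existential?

existential

Push ¬ through the quantifiers and connectives to reach negation normal form:
  (∃u ∃p (¬T(u) ∧ ¬T(p))) ∨ (∀q ∀z (¬T(q) ∧ G(z,z)))
Finally move all quantifiers to the prefix:
  ∃u ∃p ∀q ∀z (¬T(u) ∧ ¬T(p) ∨ ¬T(q) ∧ G(z,z))
The quantifier ∀u sits under an odd number of negations, so it flips to ∃u.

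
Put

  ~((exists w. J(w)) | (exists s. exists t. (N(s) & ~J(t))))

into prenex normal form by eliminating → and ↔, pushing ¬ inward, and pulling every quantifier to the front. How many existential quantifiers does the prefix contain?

Drive negations inward (¬∀x A ≡ ∃x ¬A, ¬∃x A ≡ ∀x ¬A, De Morgan for ∧/∨):
  (forall w. ~J(w)) & (forall s. forall t. (~N(s) | J(t)))
All bound variables are already distinct, so no renaming is needed.
Pull the quantifiers to the front (each side's bound variable is not free in the other side):
  forall w. forall s. forall t. (~J(w) & (~N(s) | J(t)))
The prefix is forall w forall s forall t: 3 universal, 0 existential.

0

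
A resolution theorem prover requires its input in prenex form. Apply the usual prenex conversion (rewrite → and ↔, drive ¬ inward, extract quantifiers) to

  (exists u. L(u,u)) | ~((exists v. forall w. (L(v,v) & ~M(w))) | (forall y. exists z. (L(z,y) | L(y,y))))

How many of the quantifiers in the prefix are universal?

Push ¬ through the quantifiers and connectives to reach negation normal form:
  (exists u. L(u,u)) | (forall v. exists w. (~L(v,v) | M(w))) & (exists y. forall z. (~L(z,y) & ~L(y,y)))
All bound variables are already distinct, so no renaming is needed.
Extract every quantifier outward, since the variables are now distinct and don't occur free across branches:
  exists u. forall v. exists w. exists y. forall z. (L(u,u) | (~L(v,v) | M(w)) & ~L(z,y) & ~L(y,y))
The prefix is exists u forall v exists w exists y forall z: 2 universal, 3 existential.

2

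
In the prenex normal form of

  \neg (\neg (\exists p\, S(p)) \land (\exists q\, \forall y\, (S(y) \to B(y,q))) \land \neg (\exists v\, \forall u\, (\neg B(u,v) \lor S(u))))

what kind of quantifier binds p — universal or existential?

existential

Eliminate → and ↔ using ¬ and ∨.
  \neg (\neg (\exists p\, S(p)) \land (\exists q\, \forall y\, (\neg S(y) \lor B(y,q))) \land \neg (\exists v\, \forall u\, (\neg B(u,v) \lor S(u))))
Drive negations inward (¬∀x A ≡ ∃x ¬A, ¬∃x A ≡ ∀x ¬A, De Morgan for ∧/∨):
  (\exists p\, S(p)) \lor (\forall q\, \exists y\, (S(y) \land \neg B(y,q))) \lor (\exists v\, \forall u\, (\neg B(u,v) \lor S(u)))
All bound variables are already distinct, so no renaming is needed.
Pull the quantifiers to the front (each side's bound variable is not free in the other side):
  \exists p\, \forall q\, \exists y\, \exists v\, \forall u\, (S(p) \lor S(y) \land \neg B(y,q) \lor \neg B(u,v) \lor S(u))
The quantifier \exists p sits under an even number of negations (counting the antecedent side of each →), so it remains existential.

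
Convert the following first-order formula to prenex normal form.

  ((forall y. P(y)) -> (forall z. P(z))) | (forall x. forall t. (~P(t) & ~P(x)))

Eliminate → and ↔ using ¬ and ∨.
  ~(forall y. P(y)) | (forall z. P(z)) | (forall x. forall t. (~P(t) & ~P(x)))
Push ¬ through the quantifiers and connectives to reach negation normal form:
  (exists y. ~P(y)) | (forall z. P(z)) | (forall x. forall t. (~P(t) & ~P(x)))
All bound variables are already distinct, so no renaming is needed.
Extract every quantifier outward, since the variables are now distinct and don't occur free across branches:
  exists y. forall z. forall x. forall t. (~P(y) | P(z) | ~P(t) & ~P(x))

exists y. forall z. forall x. forall t. (~P(y) | P(z) | ~P(t) & ~P(x))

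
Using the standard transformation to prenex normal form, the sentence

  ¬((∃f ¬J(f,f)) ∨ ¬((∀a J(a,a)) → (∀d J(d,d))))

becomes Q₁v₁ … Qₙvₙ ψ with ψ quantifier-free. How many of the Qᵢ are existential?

1

Eliminate → and ↔ using ¬ and ∨.
  ¬((∃f ¬J(f,f)) ∨ ¬(¬(∀a J(a,a)) ∨ (∀d J(d,d))))
Move each ¬ inward, flipping quantifiers it crosses:
  (∀f J(f,f)) ∧ ((∃a ¬J(a,a)) ∨ (∀d J(d,d)))
Pull the quantifiers to the front (each side's bound variable is not free in the other side):
  ∀f ∃a ∀d (J(f,f) ∧ (¬J(a,a) ∨ J(d,d)))
The prefix is ∀f ∃a ∀d: 2 universal, 1 existential.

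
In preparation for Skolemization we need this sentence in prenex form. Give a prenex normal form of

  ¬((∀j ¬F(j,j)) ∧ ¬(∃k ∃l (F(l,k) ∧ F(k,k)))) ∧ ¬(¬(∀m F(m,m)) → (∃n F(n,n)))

Eliminate → and ↔ using ¬ and ∨.
  ¬((∀j ¬F(j,j)) ∧ ¬(∃k ∃l (F(l,k) ∧ F(k,k)))) ∧ ¬(¬¬(∀m F(m,m)) ∨ (∃n F(n,n)))
Move each ¬ inward, flipping quantifiers it crosses:
  ((∃j F(j,j)) ∨ (∃k ∃l (F(l,k) ∧ F(k,k)))) ∧ (∃m ¬F(m,m)) ∧ (∀n ¬F(n,n))
All bound variables are already distinct, so no renaming is needed.
Extract every quantifier outward, since the variables are now distinct and don't occur free across branches:
  ∃j ∃k ∃l ∃m ∀n ((F(j,j) ∨ F(l,k) ∧ F(k,k)) ∧ ¬F(m,m) ∧ ¬F(n,n))

∃j ∃k ∃l ∃m ∀n ((F(j,j) ∨ F(l,k) ∧ F(k,k)) ∧ ¬F(m,m) ∧ ¬F(n,n))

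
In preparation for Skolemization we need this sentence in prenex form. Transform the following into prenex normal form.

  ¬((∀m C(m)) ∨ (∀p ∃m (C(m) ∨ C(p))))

Drive negations inward (¬∀x A ≡ ∃x ¬A, ¬∃x A ≡ ∀x ¬A, De Morgan for ∧/∨):
  (∃m ¬C(m)) ∧ (∃p ∀m (¬C(m) ∧ ¬C(p)))
Rename bound variables to avoid capture: m↦v.
  (∃m ¬C(m)) ∧ (∃p ∀v (¬C(v) ∧ ¬C(p)))
Finally move all quantifiers to the prefix:
  ∃m ∃p ∀v (¬C(m) ∧ ¬C(v) ∧ ¬C(p))

∃m ∃p ∀v (¬C(m) ∧ ¬C(v) ∧ ¬C(p))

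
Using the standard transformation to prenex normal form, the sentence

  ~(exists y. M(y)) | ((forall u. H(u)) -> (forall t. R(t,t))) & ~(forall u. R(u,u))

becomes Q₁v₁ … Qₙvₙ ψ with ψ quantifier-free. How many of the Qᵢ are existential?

Eliminate → and ↔ using ¬ and ∨.
  ~(exists y. M(y)) | (~(forall u. H(u)) | (forall t. R(t,t))) & ~(forall u. R(u,u))
Move each ¬ inward, flipping quantifiers it crosses:
  (forall y. ~M(y)) | ((exists u. ~H(u)) | (forall t. R(t,t))) & (exists u. ~R(u,u))
Standardize variables apart so no two quantifiers bind the same name: u↦c.
  (forall y. ~M(y)) | ((exists u. ~H(u)) | (forall t. R(t,t))) & (exists c. ~R(c,c))
Finally move all quantifiers to the prefix:
  forall y. exists u. forall t. exists c. (~M(y) | (~H(u) | R(t,t)) & ~R(c,c))
The prefix is forall y exists u forall t exists c: 2 universal, 2 existential.

2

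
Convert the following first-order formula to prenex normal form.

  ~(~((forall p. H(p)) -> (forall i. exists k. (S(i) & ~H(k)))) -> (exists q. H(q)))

forall p. exists i. forall k. forall q. (H(p) & (~S(i) | H(k)) & ~H(q))

Eliminate → and ↔ using ¬ and ∨.
  ~(~~(~(forall p. H(p)) | (forall i. exists k. (S(i) & ~H(k)))) | (exists q. H(q)))
Drive negations inward (¬∀x A ≡ ∃x ¬A, ¬∃x A ≡ ∀x ¬A, De Morgan for ∧/∨):
  (forall p. H(p)) & (exists i. forall k. (~S(i) | H(k))) & (forall q. ~H(q))
Finally move all quantifiers to the prefix:
  forall p. exists i. forall k. forall q. (H(p) & (~S(i) | H(k)) & ~H(q))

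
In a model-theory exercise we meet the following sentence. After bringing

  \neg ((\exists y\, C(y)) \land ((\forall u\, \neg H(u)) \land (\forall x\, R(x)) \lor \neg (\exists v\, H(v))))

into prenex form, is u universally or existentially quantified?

existential

Move each ¬ inward, flipping quantifiers it crosses:
  (\forall y\, \neg C(y)) \lor ((\exists u\, H(u)) \lor (\exists x\, \neg R(x))) \land (\exists v\, H(v))
Finally move all quantifiers to the prefix:
  \forall y\, \exists u\, \exists x\, \exists v\, (\neg C(y) \lor (H(u) \lor \neg R(x)) \land H(v))
The quantifier \forall u sits under an odd number of negations, so it flips to \exists u.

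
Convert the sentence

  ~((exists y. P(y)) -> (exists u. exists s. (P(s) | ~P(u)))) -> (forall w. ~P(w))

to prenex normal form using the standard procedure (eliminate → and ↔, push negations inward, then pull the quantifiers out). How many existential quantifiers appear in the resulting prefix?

Rewrite implications/biconditionals: A → B as ¬A ∨ B.
  ~~(~(exists y. P(y)) | (exists u. exists s. (P(s) | ~P(u)))) | (forall w. ~P(w))
Drive negations inward (¬∀x A ≡ ∃x ¬A, ¬∃x A ≡ ∀x ¬A, De Morgan for ∧/∨):
  (forall y. ~P(y)) | (exists u. exists s. (P(s) | ~P(u))) | (forall w. ~P(w))
Pull the quantifiers to the front (each side's bound variable is not free in the other side):
  forall y. exists u. exists s. forall w. (~P(y) | P(s) | ~P(u) | ~P(w))
The prefix is forall y exists u exists s forall w: 2 universal, 2 existential.

2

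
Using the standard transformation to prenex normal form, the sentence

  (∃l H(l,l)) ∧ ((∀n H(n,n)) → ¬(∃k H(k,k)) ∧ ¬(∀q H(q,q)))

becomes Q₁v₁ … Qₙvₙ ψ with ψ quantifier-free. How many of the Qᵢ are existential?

Rewrite implications/biconditionals: A → B as ¬A ∨ B.
  (∃l H(l,l)) ∧ (¬(∀n H(n,n)) ∨ ¬(∃k H(k,k)) ∧ ¬(∀q H(q,q)))
Drive negations inward (¬∀x A ≡ ∃x ¬A, ¬∃x A ≡ ∀x ¬A, De Morgan for ∧/∨):
  (∃l H(l,l)) ∧ ((∃n ¬H(n,n)) ∨ (∀k ¬H(k,k)) ∧ (∃q ¬H(q,q)))
All bound variables are already distinct, so no renaming is needed.
Pull the quantifiers to the front (each side's bound variable is not free in the other side):
  ∃l ∃n ∀k ∃q (H(l,l) ∧ (¬H(n,n) ∨ ¬H(k,k) ∧ ¬H(q,q)))
The prefix is ∃l ∃n ∀k ∃q: 1 universal, 3 existential.

3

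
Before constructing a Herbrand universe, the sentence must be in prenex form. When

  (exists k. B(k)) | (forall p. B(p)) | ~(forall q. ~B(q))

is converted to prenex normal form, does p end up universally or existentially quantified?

Move each ¬ inward, flipping quantifiers it crosses:
  (exists k. B(k)) | (forall p. B(p)) | (exists q. B(q))
All bound variables are already distinct, so no renaming is needed.
Pull the quantifiers to the front (each side's bound variable is not free in the other side):
  exists k. forall p. exists q. (B(k) | B(p) | B(q))
The quantifier forall p sits under an even number of negations, so it remains universal.

universal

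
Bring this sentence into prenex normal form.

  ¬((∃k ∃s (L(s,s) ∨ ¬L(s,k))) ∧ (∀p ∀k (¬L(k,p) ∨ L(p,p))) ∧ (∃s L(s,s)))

∀k ∀s ∃p ∃u1 ∀t (¬L(s,s) ∧ L(s,k) ∨ L(u1,p) ∧ ¬L(p,p) ∨ ¬L(t,t))

Move each ¬ inward, flipping quantifiers it crosses:
  (∀k ∀s (¬L(s,s) ∧ L(s,k))) ∨ (∃p ∃k (L(k,p) ∧ ¬L(p,p))) ∨ (∀s ¬L(s,s))
Give each quantifier a distinct variable: k↦u1, s↦t.
  (∀k ∀s (¬L(s,s) ∧ L(s,k))) ∨ (∃p ∃u1 (L(u1,p) ∧ ¬L(p,p))) ∨ (∀t ¬L(t,t))
Extract every quantifier outward, since the variables are now distinct and don't occur free across branches:
  ∀k ∀s ∃p ∃u1 ∀t (¬L(s,s) ∧ L(s,k) ∨ L(u1,p) ∧ ¬L(p,p) ∨ ¬L(t,t))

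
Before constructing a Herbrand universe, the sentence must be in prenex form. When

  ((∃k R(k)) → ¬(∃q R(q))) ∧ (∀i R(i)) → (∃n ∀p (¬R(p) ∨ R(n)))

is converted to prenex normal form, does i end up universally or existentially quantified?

existential

Rewrite implications/biconditionals: A → B as ¬A ∨ B.
  ¬((¬(∃k R(k)) ∨ ¬(∃q R(q))) ∧ (∀i R(i))) ∨ (∃n ∀p (¬R(p) ∨ R(n)))
Push ¬ through the quantifiers and connectives to reach negation normal form:
  (∃k R(k)) ∧ (∃q R(q)) ∨ (∃i ¬R(i)) ∨ (∃n ∀p (¬R(p) ∨ R(n)))
All bound variables are already distinct, so no renaming is needed.
Pull the quantifiers to the front (each side's bound variable is not free in the other side):
  ∃k ∃q ∃i ∃n ∀p (R(k) ∧ R(q) ∨ ¬R(i) ∨ ¬R(p) ∨ R(n))
The quantifier ∀i sits under an odd number of negations (counting the antecedent side of each →), so it flips to ∃i.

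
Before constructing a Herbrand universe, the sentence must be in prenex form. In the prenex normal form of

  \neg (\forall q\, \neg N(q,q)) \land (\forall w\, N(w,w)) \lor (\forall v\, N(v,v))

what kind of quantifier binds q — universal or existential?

Drive negations inward (¬∀x A ≡ ∃x ¬A, ¬∃x A ≡ ∀x ¬A, De Morgan for ∧/∨):
  (\exists q\, N(q,q)) \land (\forall w\, N(w,w)) \lor (\forall v\, N(v,v))
Extract every quantifier outward, since the variables are now distinct and don't occur free across branches:
  \exists q\, \forall w\, \forall v\, (N(q,q) \land N(w,w) \lor N(v,v))
The quantifier \forall q sits under an odd number of negations, so it flips to \exists q.

existential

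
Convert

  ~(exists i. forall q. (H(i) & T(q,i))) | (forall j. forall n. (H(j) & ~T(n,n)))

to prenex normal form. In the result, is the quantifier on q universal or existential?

Push ¬ through the quantifiers and connectives to reach negation normal form:
  (forall i. exists q. (~H(i) | ~T(q,i))) | (forall j. forall n. (H(j) & ~T(n,n)))
All bound variables are already distinct, so no renaming is needed.
Finally move all quantifiers to the prefix:
  forall i. exists q. forall j. forall n. (~H(i) | ~T(q,i) | H(j) & ~T(n,n))
The quantifier forall q sits under an odd number of negations, so it flips to exists q.

existential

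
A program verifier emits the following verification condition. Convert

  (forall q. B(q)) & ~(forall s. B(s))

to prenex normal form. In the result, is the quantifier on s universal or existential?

existential

Move each ¬ inward, flipping quantifiers it crosses:
  (forall q. B(q)) & (exists s. ~B(s))
All bound variables are already distinct, so no renaming is needed.
Pull the quantifiers to the front (each side's bound variable is not free in the other side):
  forall q. exists s. (B(q) & ~B(s))
The quantifier forall s sits under an odd number of negations, so it flips to exists s.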